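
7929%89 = 8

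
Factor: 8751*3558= 31136058= 2^1*3^2*593^1*2917^1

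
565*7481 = 4226765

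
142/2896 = 71/1448 = 0.05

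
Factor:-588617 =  - 113^1*5209^1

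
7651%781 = 622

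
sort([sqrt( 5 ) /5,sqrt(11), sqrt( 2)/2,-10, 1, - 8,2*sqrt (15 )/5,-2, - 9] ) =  [ - 10, - 9, - 8, - 2, sqrt( 5 ) /5, sqrt( 2)/2,1, 2*sqrt ( 15) /5,sqrt( 11) ]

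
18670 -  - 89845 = 108515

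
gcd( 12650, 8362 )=2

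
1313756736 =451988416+861768320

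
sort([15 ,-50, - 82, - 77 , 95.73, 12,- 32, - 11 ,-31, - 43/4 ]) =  [ - 82, - 77,  -  50, - 32,-31, - 11, - 43/4  ,  12,15,95.73 ] 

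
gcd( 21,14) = 7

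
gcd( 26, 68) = 2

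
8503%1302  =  691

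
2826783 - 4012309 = -1185526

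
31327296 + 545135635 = 576462931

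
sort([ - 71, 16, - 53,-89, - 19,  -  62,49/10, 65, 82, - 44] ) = [ - 89,-71,-62, - 53, - 44, - 19, 49/10,16,65 , 82 ] 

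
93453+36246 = 129699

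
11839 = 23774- 11935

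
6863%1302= 353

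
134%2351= 134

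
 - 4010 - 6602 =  - 10612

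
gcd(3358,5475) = 73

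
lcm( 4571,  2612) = 18284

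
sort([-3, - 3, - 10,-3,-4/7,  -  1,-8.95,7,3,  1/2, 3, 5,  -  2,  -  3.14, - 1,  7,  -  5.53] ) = [ - 10, - 8.95, -5.53, - 3.14, - 3 , - 3, - 3 , - 2 , - 1, - 1 ,-4/7,1/2, 3,3,5,7,7] 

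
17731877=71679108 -53947231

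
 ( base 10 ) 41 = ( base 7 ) 56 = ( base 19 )23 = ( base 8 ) 51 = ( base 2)101001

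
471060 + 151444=622504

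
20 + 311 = 331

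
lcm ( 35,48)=1680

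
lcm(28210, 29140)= 2651740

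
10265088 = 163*62976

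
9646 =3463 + 6183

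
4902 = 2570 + 2332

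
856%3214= 856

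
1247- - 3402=4649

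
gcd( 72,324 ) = 36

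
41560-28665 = 12895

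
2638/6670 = 1319/3335 = 0.40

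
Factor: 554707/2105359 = 554707^1*2105359^( - 1)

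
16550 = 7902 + 8648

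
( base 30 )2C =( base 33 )26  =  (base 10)72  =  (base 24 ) 30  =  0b1001000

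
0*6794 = 0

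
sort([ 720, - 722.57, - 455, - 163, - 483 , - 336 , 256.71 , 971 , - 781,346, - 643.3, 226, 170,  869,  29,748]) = [  -  781 ,-722.57, -643.3, -483,-455, - 336 , - 163, 29,170,226, 256.71 , 346,720 , 748 , 869, 971 ]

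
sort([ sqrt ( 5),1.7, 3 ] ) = [ 1.7, sqrt ( 5 ), 3 ] 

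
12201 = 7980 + 4221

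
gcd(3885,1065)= 15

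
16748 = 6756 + 9992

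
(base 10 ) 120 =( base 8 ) 170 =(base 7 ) 231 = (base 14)88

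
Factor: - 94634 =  - 2^1*47317^1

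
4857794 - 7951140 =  - 3093346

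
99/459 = 11/51 = 0.22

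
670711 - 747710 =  - 76999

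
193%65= 63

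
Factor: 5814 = 2^1*3^2*17^1*19^1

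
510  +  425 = 935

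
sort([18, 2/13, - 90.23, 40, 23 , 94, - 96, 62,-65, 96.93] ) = [ - 96  , - 90.23 ,-65,2/13,  18 , 23,40, 62,  94,96.93 ] 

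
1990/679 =1990/679 = 2.93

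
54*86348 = 4662792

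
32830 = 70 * 469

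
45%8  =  5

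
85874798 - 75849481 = 10025317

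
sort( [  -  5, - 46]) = [ - 46, - 5] 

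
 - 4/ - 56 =1/14 = 0.07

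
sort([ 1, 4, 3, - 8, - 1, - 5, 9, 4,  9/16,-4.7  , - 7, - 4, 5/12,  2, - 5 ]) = [- 8, - 7,- 5, - 5,-4.7, -4, - 1, 5/12, 9/16, 1,2, 3,  4, 4, 9]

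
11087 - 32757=-21670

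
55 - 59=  - 4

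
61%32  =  29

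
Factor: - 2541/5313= - 11^1 *23^( - 1)= - 11/23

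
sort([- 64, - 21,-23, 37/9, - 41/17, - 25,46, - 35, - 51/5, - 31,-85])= [ - 85 , - 64, - 35, - 31, - 25, - 23, - 21, - 51/5, - 41/17,37/9, 46] 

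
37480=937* 40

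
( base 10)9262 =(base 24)g1m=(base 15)2b27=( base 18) 1AAA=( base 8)22056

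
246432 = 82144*3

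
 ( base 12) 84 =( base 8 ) 144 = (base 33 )31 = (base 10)100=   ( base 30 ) 3A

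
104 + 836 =940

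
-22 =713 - 735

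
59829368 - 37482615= 22346753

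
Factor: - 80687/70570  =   - 2^ ( - 1) * 5^( - 1 )*7057^ ( - 1 ) * 80687^1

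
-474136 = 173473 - 647609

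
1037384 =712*1457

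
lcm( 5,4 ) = 20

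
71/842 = 71/842  =  0.08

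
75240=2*37620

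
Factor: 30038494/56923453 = 2^1*167^( - 1) * 1373^1 * 10939^1 * 340859^( - 1 ) 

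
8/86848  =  1/10856 = 0.00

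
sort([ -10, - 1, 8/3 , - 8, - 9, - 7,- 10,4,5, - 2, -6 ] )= [ -10, - 10,  -  9, - 8,  -  7, - 6, - 2, -1,8/3 , 4,5]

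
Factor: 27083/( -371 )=  -  73^1=- 73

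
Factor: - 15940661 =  - 11^2*47^1*2803^1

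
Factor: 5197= 5197^1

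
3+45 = 48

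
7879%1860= 439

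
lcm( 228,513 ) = 2052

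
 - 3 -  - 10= 7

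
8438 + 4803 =13241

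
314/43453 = 314/43453= 0.01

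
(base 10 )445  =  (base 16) 1BD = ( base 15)1ea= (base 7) 1204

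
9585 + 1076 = 10661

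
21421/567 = 21421/567 = 37.78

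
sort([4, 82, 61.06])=[4, 61.06, 82 ] 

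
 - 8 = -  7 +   -  1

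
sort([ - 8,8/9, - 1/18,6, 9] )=[ - 8, - 1/18, 8/9,6,  9]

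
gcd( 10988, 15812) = 268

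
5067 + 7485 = 12552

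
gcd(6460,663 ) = 17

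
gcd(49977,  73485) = 9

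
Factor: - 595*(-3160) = 2^3*5^2*7^1*17^1*79^1= 1880200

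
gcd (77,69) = 1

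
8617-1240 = 7377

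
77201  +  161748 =238949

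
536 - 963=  - 427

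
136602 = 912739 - 776137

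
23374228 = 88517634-65143406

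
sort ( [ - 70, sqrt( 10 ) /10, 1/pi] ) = [ - 70, sqrt( 10)/10, 1/pi ] 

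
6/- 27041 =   -  1 + 27035/27041 = - 0.00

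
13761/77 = 1251/7 = 178.71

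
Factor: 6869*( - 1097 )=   -  1097^1  *  6869^1 = - 7535293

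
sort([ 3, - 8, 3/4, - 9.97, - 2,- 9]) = [ -9.97, -9, - 8, - 2,  3/4, 3]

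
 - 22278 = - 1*22278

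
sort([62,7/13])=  [ 7/13,62] 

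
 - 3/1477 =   -  1 + 1474/1477 = -0.00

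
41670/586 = 20835/293= 71.11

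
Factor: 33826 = 2^1 * 13^1  *  1301^1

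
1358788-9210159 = -7851371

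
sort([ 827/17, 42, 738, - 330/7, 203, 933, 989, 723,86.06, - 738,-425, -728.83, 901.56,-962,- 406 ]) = [-962, - 738,-728.83,-425, - 406 , - 330/7,42, 827/17 , 86.06,203, 723,738,901.56,933 , 989 ]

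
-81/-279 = 9/31=0.29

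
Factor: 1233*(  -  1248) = -2^5*3^3*13^1*  137^1 = - 1538784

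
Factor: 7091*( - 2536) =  - 17982776 = - 2^3* 7^1*317^1 * 1013^1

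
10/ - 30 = - 1/3=- 0.33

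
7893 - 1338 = 6555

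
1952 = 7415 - 5463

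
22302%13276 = 9026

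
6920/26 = 266 + 2/13 = 266.15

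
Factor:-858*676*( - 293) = 2^3*3^1*11^1*13^3*293^1 = 169942344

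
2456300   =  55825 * 44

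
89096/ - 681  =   - 89096/681 = - 130.83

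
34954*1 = 34954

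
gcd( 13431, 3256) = 407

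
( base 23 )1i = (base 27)1e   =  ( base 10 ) 41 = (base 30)1B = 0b101001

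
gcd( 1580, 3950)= 790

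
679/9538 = 679/9538 = 0.07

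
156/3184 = 39/796 = 0.05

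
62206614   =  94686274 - 32479660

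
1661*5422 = 9005942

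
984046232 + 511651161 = 1495697393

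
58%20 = 18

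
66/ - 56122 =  - 3/2551  =  - 0.00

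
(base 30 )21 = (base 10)61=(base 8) 75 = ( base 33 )1S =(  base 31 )1u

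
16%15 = 1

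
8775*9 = 78975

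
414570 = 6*69095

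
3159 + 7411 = 10570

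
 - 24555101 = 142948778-167503879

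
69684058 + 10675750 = 80359808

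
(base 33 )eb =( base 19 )15H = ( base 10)473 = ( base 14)25b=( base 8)731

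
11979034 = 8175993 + 3803041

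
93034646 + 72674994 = 165709640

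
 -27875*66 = - 1839750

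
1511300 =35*43180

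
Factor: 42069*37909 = 3^1*37^1*167^1*227^1*379^1 =1594793721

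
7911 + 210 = 8121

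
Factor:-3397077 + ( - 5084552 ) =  - 8481629=-  13^1*41^1*15913^1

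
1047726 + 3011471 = 4059197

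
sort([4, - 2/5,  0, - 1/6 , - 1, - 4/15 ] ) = [ - 1, - 2/5, - 4/15, - 1/6, 0, 4 ] 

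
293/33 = 293/33 = 8.88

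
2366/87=2366/87= 27.20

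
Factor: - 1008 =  - 2^4*3^2*7^1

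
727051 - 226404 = 500647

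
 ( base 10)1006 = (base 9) 1337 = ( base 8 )1756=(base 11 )835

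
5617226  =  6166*911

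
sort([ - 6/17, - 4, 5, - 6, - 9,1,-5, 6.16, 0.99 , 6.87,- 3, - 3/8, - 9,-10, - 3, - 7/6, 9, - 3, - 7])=[ - 10 ,  -  9, - 9, - 7,  -  6 ,-5, - 4,  -  3, - 3,-3, - 7/6,-3/8, - 6/17, 0.99, 1 , 5,6.16 , 6.87, 9]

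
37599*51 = 1917549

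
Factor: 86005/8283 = 3^( - 1 )*5^1*11^(- 1 ) *103^1*167^1*251^( - 1)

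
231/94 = 231/94 = 2.46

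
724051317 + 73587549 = 797638866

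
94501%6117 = 2746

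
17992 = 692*26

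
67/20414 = 67/20414 = 0.00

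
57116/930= 61 + 193/465 = 61.42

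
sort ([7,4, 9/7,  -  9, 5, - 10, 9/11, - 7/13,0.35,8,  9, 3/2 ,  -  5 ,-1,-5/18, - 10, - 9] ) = [  -  10, - 10,-9 ,-9, -5,-1, - 7/13, - 5/18, 0.35, 9/11, 9/7,3/2, 4, 5,  7,8, 9 ] 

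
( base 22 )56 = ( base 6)312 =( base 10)116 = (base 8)164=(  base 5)431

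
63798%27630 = 8538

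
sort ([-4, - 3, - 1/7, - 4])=[- 4,-4, - 3,-1/7]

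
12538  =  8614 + 3924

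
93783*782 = 73338306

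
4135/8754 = 4135/8754 = 0.47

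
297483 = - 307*(  -  969 ) 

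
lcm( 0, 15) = 0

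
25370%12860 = 12510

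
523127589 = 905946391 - 382818802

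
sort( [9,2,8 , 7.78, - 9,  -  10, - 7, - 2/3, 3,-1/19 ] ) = [ - 10,  -  9, - 7 , - 2/3,  -  1/19,2,  3, 7.78, 8, 9 ]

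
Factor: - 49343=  - 7^2 * 19^1*53^1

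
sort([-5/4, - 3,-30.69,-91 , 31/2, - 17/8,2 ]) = [ - 91,-30.69, - 3,-17/8,-5/4,2,  31/2 ]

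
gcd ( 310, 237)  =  1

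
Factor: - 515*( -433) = 5^1*103^1 *433^1 = 222995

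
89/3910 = 89/3910 = 0.02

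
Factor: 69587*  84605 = 5887408135 = 5^1*  7^1 * 9941^1*16921^1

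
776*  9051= 7023576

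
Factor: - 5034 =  -2^1*3^1 * 839^1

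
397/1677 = 397/1677 = 0.24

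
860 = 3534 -2674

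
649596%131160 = 124956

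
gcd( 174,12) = 6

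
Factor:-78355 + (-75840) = -5^1*30839^1= - 154195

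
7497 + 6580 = 14077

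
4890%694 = 32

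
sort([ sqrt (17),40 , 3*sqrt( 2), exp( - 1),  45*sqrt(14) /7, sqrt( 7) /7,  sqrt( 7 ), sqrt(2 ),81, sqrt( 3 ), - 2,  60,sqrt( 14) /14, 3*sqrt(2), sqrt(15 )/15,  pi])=[-2 , sqrt( 15)/15,sqrt( 14 ) /14,exp( - 1), sqrt(7)/7, sqrt ( 2 ), sqrt( 3),sqrt( 7),  pi, sqrt( 17), 3 * sqrt( 2 ),3*sqrt( 2 ), 45*sqrt( 14) /7, 40,60,81]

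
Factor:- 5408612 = -2^2 *11^1*83^1*1481^1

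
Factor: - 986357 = - 17^2  *3413^1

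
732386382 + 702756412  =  1435142794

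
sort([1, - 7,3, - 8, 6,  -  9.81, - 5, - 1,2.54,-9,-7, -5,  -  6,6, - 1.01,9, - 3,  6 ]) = [  -  9.81, - 9, - 8,-7,- 7,  -  6, - 5 ,  -  5, - 3,  -  1.01,  -  1  ,  1,2.54, 3,6,  6, 6, 9]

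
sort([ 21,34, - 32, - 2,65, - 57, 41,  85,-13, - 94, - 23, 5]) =[-94, - 57, - 32, - 23, - 13, - 2, 5,21,34, 41, 65,85]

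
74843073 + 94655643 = 169498716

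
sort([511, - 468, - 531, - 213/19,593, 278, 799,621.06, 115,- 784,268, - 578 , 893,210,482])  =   [ -784, - 578, - 531, - 468, - 213/19, 115,210, 268, 278, 482, 511, 593, 621.06,799, 893]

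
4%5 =4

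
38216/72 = 4777/9 =530.78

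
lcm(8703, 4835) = 43515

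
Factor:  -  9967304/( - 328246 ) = 2^2*17^1*41^( - 1) * 83^1*883^1*4003^( - 1 ) = 4983652/164123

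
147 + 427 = 574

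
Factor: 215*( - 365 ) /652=-2^( - 2 ) * 5^2 * 43^1 *73^1*163^( - 1) = -78475/652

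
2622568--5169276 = 7791844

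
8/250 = 4/125  =  0.03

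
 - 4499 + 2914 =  - 1585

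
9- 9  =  0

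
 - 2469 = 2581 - 5050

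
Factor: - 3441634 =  - 2^1*7^1*43^1*5717^1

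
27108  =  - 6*(- 4518)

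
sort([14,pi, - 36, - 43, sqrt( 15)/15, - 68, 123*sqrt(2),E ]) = [ - 68,-43, - 36,  sqrt(15 ) /15, E,  pi,14, 123*sqrt( 2)]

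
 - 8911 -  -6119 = -2792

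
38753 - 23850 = 14903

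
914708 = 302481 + 612227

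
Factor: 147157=31^1 *47^1*101^1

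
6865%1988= 901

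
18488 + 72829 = 91317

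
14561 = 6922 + 7639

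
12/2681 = 12/2681 = 0.00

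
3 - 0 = 3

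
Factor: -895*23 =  - 20585 = - 5^1* 23^1*179^1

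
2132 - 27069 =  - 24937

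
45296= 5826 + 39470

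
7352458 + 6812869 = 14165327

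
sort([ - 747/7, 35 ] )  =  [-747/7,  35 ]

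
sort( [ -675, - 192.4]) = [ - 675, - 192.4 ] 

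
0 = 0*9788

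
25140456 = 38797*648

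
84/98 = 6/7 = 0.86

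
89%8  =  1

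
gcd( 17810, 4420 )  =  130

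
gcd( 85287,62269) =1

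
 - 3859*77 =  - 297143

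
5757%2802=153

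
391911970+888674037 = 1280586007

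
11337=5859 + 5478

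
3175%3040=135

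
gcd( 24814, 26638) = 38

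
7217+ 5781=12998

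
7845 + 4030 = 11875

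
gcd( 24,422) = 2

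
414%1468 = 414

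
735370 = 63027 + 672343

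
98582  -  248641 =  - 150059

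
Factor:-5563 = - 5563^1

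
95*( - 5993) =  - 569335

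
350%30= 20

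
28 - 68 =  - 40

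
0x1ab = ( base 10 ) 427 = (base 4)12223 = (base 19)139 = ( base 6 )1551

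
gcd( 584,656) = 8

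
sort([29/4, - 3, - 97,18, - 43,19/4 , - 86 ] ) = [ - 97, - 86, - 43, - 3,19/4, 29/4 , 18 ]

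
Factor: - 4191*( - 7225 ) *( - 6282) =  - 2^1*3^3*5^2* 11^1 * 17^2*127^1 *349^1 = - 190218802950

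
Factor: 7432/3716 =2 = 2^1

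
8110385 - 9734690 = -1624305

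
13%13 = 0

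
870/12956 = 435/6478=0.07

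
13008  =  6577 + 6431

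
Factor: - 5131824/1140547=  -301872/67091 = - 2^4 * 3^1 *19^1 * 23^( - 1 )*331^1*2917^( - 1 ) 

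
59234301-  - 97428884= 156663185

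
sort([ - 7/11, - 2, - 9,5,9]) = [  -  9, - 2, - 7/11,  5,  9 ]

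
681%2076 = 681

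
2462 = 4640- 2178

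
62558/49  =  1276  +  34/49=1276.69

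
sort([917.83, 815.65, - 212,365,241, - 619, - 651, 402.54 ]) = [ - 651, - 619, - 212,241, 365,402.54,815.65,917.83] 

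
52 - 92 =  - 40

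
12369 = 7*1767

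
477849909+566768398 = 1044618307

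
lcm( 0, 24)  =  0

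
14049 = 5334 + 8715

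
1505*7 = 10535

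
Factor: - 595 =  - 5^1 * 7^1*17^1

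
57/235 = 57/235 =0.24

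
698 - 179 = 519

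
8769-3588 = 5181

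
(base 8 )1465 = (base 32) pl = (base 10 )821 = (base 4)30311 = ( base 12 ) 585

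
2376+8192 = 10568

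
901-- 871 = 1772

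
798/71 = 11+ 17/71 = 11.24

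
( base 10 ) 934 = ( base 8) 1646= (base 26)19O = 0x3A6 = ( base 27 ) 17g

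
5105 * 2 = 10210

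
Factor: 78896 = 2^4*4931^1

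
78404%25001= 3401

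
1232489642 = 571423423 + 661066219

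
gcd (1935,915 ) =15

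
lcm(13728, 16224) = 178464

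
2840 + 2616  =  5456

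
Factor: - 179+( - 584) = - 763 = -7^1*109^1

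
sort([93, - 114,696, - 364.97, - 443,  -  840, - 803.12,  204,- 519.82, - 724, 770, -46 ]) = [ - 840, - 803.12, - 724,- 519.82, - 443,- 364.97, - 114 , - 46, 93,  204, 696,770]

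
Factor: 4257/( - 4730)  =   - 2^( - 1 ) * 3^2*5^(-1) = -9/10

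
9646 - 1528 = 8118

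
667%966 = 667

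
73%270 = 73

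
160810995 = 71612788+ 89198207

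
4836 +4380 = 9216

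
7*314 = 2198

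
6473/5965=1+508/5965 = 1.09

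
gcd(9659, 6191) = 1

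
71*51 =3621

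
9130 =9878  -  748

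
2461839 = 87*28297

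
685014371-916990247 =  - 231975876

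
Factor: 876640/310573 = 2^5*5^1*17^( - 1)*5479^1*18269^( - 1 ) 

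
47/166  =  47/166 = 0.28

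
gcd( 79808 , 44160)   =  64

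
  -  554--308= - 246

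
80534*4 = 322136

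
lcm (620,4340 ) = 4340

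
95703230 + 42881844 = 138585074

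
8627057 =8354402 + 272655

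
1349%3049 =1349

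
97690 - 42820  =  54870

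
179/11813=179/11813 = 0.02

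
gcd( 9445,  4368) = 1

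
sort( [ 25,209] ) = [ 25,  209 ] 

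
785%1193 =785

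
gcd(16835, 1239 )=7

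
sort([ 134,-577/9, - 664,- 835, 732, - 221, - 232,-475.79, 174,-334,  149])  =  [ - 835, - 664, - 475.79, - 334, - 232, - 221, - 577/9,134, 149, 174, 732] 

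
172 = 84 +88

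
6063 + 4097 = 10160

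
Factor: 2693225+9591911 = 2^4*739^1 * 1039^1 = 12285136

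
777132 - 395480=381652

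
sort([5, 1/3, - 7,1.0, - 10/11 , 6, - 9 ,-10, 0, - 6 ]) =[ - 10, - 9 , - 7,-6,-10/11,0, 1/3,1.0, 5,6 ] 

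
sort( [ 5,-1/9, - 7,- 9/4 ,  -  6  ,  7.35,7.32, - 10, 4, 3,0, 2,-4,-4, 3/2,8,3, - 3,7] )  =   [  -  10, - 7, - 6  ,  -  4,  -  4 , - 3,  -  9/4,-1/9, 0,3/2,2,3, 3, 4,5,7,7.32,7.35,  8]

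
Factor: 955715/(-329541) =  - 3^(  -  1) * 5^1*109847^(-1)*191143^1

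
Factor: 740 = 2^2 * 5^1* 37^1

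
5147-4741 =406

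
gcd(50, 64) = 2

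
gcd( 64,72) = 8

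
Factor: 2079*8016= 16665264 = 2^4*3^4*7^1*11^1*167^1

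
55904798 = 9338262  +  46566536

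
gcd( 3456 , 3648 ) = 192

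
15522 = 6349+9173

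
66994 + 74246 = 141240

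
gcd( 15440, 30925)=5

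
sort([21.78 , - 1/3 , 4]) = [ - 1/3,4 , 21.78] 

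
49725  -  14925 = 34800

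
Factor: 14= 2^1 * 7^1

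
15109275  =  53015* 285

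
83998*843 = 70810314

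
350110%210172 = 139938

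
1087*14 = 15218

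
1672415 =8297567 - 6625152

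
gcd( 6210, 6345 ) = 135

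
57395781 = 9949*5769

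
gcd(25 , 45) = 5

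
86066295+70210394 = 156276689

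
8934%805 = 79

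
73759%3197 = 228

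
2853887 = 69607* 41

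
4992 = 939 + 4053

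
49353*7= 345471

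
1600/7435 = 320/1487 = 0.22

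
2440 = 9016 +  - 6576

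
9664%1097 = 888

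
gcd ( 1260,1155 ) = 105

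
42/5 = 8 + 2/5 = 8.40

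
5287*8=42296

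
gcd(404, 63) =1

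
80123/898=80123/898 = 89.22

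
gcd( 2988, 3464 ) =4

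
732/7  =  104 + 4/7  =  104.57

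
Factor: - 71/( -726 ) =2^( - 1 )*3^( - 1 )*11^(-2 )*71^1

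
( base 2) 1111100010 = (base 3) 1100211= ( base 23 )1K5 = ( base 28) 17e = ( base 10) 994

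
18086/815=22+156/815 = 22.19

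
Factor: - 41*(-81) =3^4 *41^1 = 3321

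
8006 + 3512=11518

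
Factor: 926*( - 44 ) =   -  2^3*11^1*463^1=- 40744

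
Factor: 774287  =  31^1*24977^1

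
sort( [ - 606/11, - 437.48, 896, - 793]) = [ - 793,  -  437.48,-606/11,896 ]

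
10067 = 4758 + 5309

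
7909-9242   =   - 1333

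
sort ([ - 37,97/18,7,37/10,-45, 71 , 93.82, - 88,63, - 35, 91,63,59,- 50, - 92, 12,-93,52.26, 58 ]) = [-93,-92,- 88, - 50, - 45, - 37, -35,37/10,97/18,7,12,52.26,58 , 59,63,  63, 71, 91,  93.82 ] 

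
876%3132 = 876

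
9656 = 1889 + 7767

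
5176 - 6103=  - 927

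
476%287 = 189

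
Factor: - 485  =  - 5^1*97^1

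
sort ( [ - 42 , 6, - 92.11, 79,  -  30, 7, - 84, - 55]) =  [ - 92.11, - 84, - 55,-42, - 30, 6, 7 , 79 ] 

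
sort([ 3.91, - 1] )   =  [ - 1,3.91] 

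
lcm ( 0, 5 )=0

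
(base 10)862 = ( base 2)1101011110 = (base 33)q4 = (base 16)35e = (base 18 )2bg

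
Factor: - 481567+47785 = - 2^1*3^3*29^1*277^1 = - 433782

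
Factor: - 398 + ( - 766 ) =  - 1164 = - 2^2*3^1 * 97^1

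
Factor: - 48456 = - 2^3 * 3^2*673^1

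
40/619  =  40/619  =  0.06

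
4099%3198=901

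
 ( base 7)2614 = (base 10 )991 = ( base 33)u1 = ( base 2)1111011111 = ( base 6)4331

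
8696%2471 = 1283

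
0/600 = 0 = 0.00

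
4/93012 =1/23253 = 0.00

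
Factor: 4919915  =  5^1 *7^1*11^1 * 13^1*983^1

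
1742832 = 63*27664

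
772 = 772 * 1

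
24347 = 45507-21160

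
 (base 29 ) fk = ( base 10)455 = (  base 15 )205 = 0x1C7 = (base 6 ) 2035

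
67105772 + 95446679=162552451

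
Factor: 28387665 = 3^4 * 5^1*29^1*2417^1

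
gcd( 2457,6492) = 3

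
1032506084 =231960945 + 800545139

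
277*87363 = 24199551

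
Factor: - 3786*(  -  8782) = 2^2 * 3^1 *631^1*4391^1 = 33248652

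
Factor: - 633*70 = -2^1*3^1 *5^1*7^1 * 211^1 = - 44310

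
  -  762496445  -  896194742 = - 1658691187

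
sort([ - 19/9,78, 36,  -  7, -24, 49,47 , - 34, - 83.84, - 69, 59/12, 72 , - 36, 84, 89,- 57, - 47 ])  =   [ - 83.84, - 69 ,  -  57,  -  47, - 36 , - 34, -24 , -7,-19/9,59/12 , 36, 47, 49,72, 78,  84,89]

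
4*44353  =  177412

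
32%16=0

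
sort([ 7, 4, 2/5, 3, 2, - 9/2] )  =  [ - 9/2  ,  2/5, 2, 3, 4,7 ] 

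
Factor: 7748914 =2^1*409^1*9473^1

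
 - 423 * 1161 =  - 491103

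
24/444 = 2/37 = 0.05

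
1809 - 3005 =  - 1196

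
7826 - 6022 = 1804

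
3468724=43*80668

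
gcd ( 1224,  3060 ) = 612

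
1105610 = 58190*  19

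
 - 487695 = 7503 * (-65 ) 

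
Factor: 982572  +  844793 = 1827365 = 5^1 * 365473^1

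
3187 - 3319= - 132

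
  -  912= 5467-6379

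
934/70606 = 467/35303 =0.01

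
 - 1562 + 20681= 19119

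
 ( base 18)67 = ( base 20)5F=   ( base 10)115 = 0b1110011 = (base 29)3s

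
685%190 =115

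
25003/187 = 2273/17 = 133.71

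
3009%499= 15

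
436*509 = 221924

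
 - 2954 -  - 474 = - 2480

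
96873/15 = 6458 + 1/5=6458.20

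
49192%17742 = 13708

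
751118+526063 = 1277181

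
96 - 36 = 60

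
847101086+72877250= 919978336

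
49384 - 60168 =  - 10784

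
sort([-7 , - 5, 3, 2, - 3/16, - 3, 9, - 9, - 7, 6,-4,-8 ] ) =[-9,-8, - 7,-7,-5,-4,-3, -3/16 , 2, 3, 6, 9]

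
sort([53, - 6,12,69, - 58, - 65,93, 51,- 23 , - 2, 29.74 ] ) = [-65,-58, - 23 ,-6, - 2 , 12, 29.74 , 51, 53, 69,93 ]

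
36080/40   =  902 = 902.00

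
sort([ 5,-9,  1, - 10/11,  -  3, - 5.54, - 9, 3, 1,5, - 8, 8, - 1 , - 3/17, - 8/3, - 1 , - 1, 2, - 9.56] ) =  [ - 9.56, - 9, - 9,  -  8,- 5.54, - 3,-8/3, - 1, - 1, - 1, - 10/11, - 3/17,1,1, 2,3, 5, 5,8 ] 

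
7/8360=7/8360=0.00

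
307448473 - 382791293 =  - 75342820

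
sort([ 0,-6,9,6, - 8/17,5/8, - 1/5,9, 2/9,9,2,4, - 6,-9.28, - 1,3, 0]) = [ - 9.28,-6, - 6,  -  1, - 8/17, - 1/5,0,0,2/9,5/8,2,  3, 4, 6,9,9,9] 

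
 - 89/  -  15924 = 89/15924   =  0.01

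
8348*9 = 75132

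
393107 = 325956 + 67151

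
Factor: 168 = 2^3*3^1*7^1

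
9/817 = 9/817= 0.01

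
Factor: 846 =2^1* 3^2* 47^1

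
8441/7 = 1205 + 6/7 = 1205.86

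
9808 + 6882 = 16690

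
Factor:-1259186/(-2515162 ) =13^(-1)*96737^( - 1)*629593^1=629593/1257581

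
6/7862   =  3/3931 = 0.00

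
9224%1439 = 590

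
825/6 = 137 + 1/2 = 137.50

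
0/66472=0 = 0.00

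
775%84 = 19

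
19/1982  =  19/1982=0.01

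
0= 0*72671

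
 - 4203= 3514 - 7717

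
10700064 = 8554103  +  2145961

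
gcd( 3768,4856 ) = 8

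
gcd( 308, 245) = 7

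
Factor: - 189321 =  - 3^1*11^1*5737^1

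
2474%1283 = 1191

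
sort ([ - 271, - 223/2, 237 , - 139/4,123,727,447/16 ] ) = [-271, -223/2, - 139/4, 447/16,  123,237 , 727]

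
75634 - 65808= 9826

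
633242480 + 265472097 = 898714577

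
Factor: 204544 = 2^8 * 17^1*47^1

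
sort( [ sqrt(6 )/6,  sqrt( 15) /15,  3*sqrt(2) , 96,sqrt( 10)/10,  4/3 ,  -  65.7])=[ - 65.7,sqrt(15)/15, sqrt(10 ) /10, sqrt(6 )/6,  4/3,  3*sqrt( 2 ) , 96]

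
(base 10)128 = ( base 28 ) 4G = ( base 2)10000000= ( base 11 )107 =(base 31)44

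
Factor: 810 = 2^1*3^4*5^1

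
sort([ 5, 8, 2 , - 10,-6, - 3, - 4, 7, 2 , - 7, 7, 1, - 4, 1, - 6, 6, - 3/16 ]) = [-10,-7, - 6, - 6, - 4,  -  4, - 3, - 3/16,  1 , 1, 2, 2,5, 6 , 7, 7, 8] 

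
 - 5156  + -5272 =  - 10428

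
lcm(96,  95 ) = 9120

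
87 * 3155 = 274485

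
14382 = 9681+4701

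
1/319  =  1/319 = 0.00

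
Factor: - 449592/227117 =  -2^3*3^1*11^(-1)*13^1*131^1*1877^(-1 )=- 40872/20647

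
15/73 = 15/73 = 0.21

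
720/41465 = 144/8293 = 0.02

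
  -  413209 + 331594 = -81615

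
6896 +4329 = 11225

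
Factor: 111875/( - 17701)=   -  5^4 * 31^( - 1)* 179^1*571^ ( - 1)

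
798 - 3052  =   -2254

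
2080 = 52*40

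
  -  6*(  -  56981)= 341886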